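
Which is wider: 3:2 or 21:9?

3:2 = 1.5 and 21:9 = 2.333; 2.333 > 1.5.

21:9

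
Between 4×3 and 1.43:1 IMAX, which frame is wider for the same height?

1.43:1 IMAX

4×3 = 1.333 and 1.43; 1.43 > 1.333.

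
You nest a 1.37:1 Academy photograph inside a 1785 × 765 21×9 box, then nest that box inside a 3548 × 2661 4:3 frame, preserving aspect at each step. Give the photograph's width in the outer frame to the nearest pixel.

Inside the 1785×765 canvas the photograph is height-limited at 1048.05 × 765.00.
Second fit — the 21×9 canvas into 3548×2661 spans the width: 3548.00 × 1520.57 (×1.9877 from 1785×765).
Applying the same ×1.9877: 1048.05 → 2083.18.

2083 px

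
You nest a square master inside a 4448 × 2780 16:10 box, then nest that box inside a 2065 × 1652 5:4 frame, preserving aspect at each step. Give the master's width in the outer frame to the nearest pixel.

1291 px

Inside the 4448×2780 canvas the master is height-limited at 2780.00 × 2780.00.
16:10 in 2065×1652: fills the width, so the intermediate becomes 2065.00 × 1290.62 — a scale of ×0.4643.
The master scales with it: width 2780.00 × 0.4643 ≈ 1290.62.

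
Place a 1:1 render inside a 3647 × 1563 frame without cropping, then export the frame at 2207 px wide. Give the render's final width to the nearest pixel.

946 px

In the 3647×1563 frame the render fills the height: width = 1563 × 1/1 ≈ 1563.00 px.
The frame scales by 2207/3647 = 0.6052; 1563.00 × 0.6052 ≈ 945.86 px.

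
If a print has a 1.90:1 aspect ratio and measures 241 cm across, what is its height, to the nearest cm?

127 cm

At 1.90:1, 241 / 1.900 ≈ 126.84.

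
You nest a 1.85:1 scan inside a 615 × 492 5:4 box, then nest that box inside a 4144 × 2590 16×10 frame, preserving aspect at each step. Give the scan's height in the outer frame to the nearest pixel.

Inside the 615×492 canvas the scan is width-limited at 615.00 × 332.43.
The 5:4 canvas is height-limited in 4144×2590, giving 3237.50 × 2590.00; scale factor 5.2642.
Applying the same ×5.2642: 332.43 → 1750.00.

1750 px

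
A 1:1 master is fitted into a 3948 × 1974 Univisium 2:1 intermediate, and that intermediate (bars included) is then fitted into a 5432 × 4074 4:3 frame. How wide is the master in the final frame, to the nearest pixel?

1:1 in 3948×1974: fills the height, so the master is 1974.00 × 1974.00.
The Univisium 2:1 canvas is width-limited in 5432×4074, giving 5432.00 × 2716.00; scale factor 1.3759.
Applying the same ×1.3759: 1974.00 → 2716.00.

2716 px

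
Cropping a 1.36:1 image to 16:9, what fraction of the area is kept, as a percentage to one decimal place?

The width stays; only height is cut (since 16:9 is wider than 1.36:1).
Fraction kept = (1.360)/(1.778) ≈ 76.50%.

76.5%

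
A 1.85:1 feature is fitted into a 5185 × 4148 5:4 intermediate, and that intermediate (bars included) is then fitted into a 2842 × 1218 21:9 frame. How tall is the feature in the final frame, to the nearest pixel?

823 px

1.85:1 in 5185×4148: fills the width, so the feature is 5185.00 × 2802.70.
5:4 in 2842×1218: fills the height, so the intermediate becomes 1522.50 × 1218.00 — a scale of ×0.2936.
So the feature's height is 2802.70 × 0.2936 ≈ 822.97.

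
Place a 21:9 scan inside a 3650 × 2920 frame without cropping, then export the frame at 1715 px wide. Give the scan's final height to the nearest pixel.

735 px

In the 3650×2920 frame the scan fills the width: height = 3650 × 9/21 ≈ 1564.29 px.
Resizing to 1715 px wide multiplies everything by 0.4699: 1564.29 → 735.00 px.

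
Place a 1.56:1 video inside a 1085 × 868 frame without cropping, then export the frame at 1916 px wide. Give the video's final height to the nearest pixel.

Fitted into 1085×868, the video spans the width; its height is 1085 / 1.560 ≈ 695.51 px.
Scaling 1085 → 1916 is ×1.7659, so the height becomes 695.51 × 1.7659 ≈ 1228.21 px.

1228 px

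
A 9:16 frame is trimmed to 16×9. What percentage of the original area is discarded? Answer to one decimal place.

68.4%

16×9 is wider than 9:16, so the crop keeps the full width and trims the height.
(0.562)/(1.778) ≈ 0.316 of the area survives, leaving 68.36% discarded.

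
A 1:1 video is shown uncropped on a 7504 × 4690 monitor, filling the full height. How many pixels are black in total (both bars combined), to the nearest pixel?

The video is 4690 × 1/1 ≈ 4690.0000 px wide.
7504 − 4690.0000 = 2814.0000 px of bars.
Bar area = 2814.0000 × 4690 ≈ 13197660 px.

13197660 pixels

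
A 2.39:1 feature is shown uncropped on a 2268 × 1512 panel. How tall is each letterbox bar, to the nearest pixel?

282 px

2.39:1 (2.390) > 3:2 (1.500), so the feature fills the width.
That makes the image 948.95 px tall (2268 / 2.390).
Leftover height: 1512 − 948.95 = 563.05 px → 281.52 each side.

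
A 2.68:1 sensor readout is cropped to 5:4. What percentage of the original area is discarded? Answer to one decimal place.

The height stays; only width is cut (since 5:4 is narrower than 2.68:1).
(1.250)/(2.680) ≈ 0.466 of the area survives, leaving 53.36% discarded.

53.4%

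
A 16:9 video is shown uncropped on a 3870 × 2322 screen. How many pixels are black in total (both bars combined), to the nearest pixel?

561634 pixels

16:9 is wider than 5:3, so it spans the full width.
Content height = 3870 × 9/16 ≈ 2176.8750 px.
Leftover height: 2322 − 2176.8750 = 145.1250 px.
That's 145.1250 × 3870 ≈ 561634 black pixels.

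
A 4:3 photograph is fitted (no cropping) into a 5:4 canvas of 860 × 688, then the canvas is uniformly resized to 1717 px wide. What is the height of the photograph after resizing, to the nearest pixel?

At 860×688 the photograph is width-limited, so height = 860 × 3/4 ≈ 645.00 px.
Scaling 860 → 1717 is ×1.9965, so the height becomes 645.00 × 1.9965 ≈ 1287.75 px.

1288 px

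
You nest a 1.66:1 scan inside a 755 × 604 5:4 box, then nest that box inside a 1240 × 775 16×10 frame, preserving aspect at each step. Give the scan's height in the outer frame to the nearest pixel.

Inside the 755×604 canvas the scan is width-limited at 755.00 × 454.82.
5:4 in 1240×775: fills the height, so the intermediate becomes 968.75 × 775.00 — a scale of ×1.2831.
So the scan's height is 454.82 × 1.2831 ≈ 583.58.

584 px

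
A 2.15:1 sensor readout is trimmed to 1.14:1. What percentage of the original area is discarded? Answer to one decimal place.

1.14:1 is narrower than 2.15:1, so the crop keeps the full height and trims the width.
Area ratio = (1.140)/(2.150) = 53.02%; the remaining 46.98% is cropped out.

47.0%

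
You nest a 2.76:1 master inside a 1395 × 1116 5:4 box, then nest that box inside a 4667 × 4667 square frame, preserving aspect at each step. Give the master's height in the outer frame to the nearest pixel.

2.76:1 in 1395×1116: fills the width, so the master is 1395.00 × 505.43.
5:4 in 4667×4667: fills the width, so the intermediate becomes 4667.00 × 3733.60 — a scale of ×3.3455.
So the master's height is 505.43 × 3.3455 ≈ 1690.94.

1691 px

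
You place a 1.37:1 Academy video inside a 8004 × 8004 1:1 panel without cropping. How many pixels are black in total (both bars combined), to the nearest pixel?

1.37:1 Academy is wider than 1:1, so it spans the full width.
Content height = 8004 / 1.370 ≈ 5842.3358 px.
8004 − 5842.3358 = 2161.6642 px of bars.
That's 2161.6642 × 8004 ≈ 17301961 black pixels.

17301961 pixels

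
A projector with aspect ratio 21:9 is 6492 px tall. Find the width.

15148 px

6492 × 21/9 = 15148.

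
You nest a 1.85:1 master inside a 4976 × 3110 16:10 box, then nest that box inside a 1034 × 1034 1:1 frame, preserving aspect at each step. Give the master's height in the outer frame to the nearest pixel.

559 px

First fit — 1.85:1 into 4976×3110 spans the width: 4976.00 × 2689.73.
Second fit — the 16:10 canvas into 1034×1034 spans the width: 1034.00 × 646.25 (×0.2078 from 4976×3110).
The master scales with it: height 2689.73 × 0.2078 ≈ 558.92.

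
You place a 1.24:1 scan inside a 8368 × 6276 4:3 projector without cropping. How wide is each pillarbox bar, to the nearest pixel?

1.24:1 (1.240) < 4:3 (1.333), so the scan fills the height.
Content width = 6276 × 1.240 ≈ 7782.24 px.
Leftover width: 8368 − 7782.24 = 585.76 px → 292.88 each side.

293 px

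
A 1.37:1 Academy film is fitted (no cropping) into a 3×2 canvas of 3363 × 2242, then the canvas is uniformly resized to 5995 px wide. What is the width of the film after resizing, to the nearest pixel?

At 3363×2242 the film is height-limited, so width = 2242 × 1.370 ≈ 3071.54 px.
Resizing to 5995 px wide multiplies everything by 1.7826: 3071.54 → 5475.43 px.

5475 px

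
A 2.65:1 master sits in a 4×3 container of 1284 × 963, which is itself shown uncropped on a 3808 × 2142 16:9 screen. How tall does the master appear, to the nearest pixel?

1078 px

First fit — 2.65:1 into 1284×963 spans the width: 1284.00 × 484.53.
The 4×3 canvas is height-limited in 3808×2142, giving 2856.00 × 2142.00; scale factor 2.2243.
Applying the same ×2.2243: 484.53 → 1077.74.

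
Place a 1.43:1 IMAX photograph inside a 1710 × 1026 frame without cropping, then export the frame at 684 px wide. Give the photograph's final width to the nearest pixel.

587 px

At 1710×1026 the photograph is height-limited, so width = 1026 × 1.430 ≈ 1467.18 px.
The frame scales by 684/1710 = 0.4000; 1467.18 × 0.4000 ≈ 586.87 px.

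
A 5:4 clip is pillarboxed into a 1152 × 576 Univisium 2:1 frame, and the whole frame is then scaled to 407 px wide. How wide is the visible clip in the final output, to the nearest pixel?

254 px

At 1152×576 the clip is height-limited, so width = 576 × 5/4 ≈ 720.00 px.
Resizing to 407 px wide multiplies everything by 0.3533: 720.00 → 254.38 px.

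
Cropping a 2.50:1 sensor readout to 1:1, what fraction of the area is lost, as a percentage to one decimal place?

60.0%

Going from 2.50:1 to 1:1 means cutting width while keeping height.
Area ratio = (1.000)/(2.500) = 40.00%; the remaining 60.00% is cropped out.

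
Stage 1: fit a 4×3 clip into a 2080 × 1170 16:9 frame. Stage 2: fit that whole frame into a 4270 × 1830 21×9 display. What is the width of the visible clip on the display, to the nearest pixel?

2440 px

First fit — 4×3 into 2080×1170 spans the height: 1560.00 × 1170.00.
16:9 in 4270×1830: fills the height, so the intermediate becomes 3253.33 × 1830.00 — a scale of ×1.5641.
Applying the same ×1.5641: 1560.00 → 2440.00.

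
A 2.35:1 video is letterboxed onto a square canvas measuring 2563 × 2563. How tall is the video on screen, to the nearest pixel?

2.35:1 (2.350) > square (1.000), so the video fills the width.
That makes the image 1090.64 px tall (2563 / 2.350).

1091 px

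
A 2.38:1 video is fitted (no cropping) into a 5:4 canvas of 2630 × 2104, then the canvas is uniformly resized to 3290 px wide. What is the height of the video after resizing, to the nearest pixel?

At 2630×2104 the video is width-limited, so height = 2630 / 2.380 ≈ 1105.04 px.
The frame scales by 3290/2630 = 1.2510; 1105.04 × 1.2510 ≈ 1382.35 px.

1382 px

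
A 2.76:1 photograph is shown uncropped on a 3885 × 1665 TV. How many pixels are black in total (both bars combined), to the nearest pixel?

999965 pixels

2.76:1 (2.760) > 21×9 (2.333), so the photograph fills the width.
Content height = 3885 / 2.760 ≈ 1407.6087 px.
Black = 1665 − 1407.6087 = 257.3913 px.
That's 257.3913 × 3885 ≈ 999965 black pixels.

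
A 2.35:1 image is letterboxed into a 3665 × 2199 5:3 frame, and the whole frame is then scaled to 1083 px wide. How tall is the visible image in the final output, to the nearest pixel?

At 3665×2199 the image is width-limited, so height = 3665 / 2.350 ≈ 1559.57 px.
Resizing to 1083 px wide multiplies everything by 0.2955: 1559.57 → 460.85 px.

461 px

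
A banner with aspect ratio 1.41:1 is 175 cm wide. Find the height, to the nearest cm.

124 cm

Height = 175 / 1.410 = 124.11.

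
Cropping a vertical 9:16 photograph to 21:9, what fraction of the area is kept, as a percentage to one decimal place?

21:9 is wider than vertical 9:16, so the crop keeps the full width and trims the height.
Fraction kept = (0.562)/(2.333) ≈ 24.11%.

24.1%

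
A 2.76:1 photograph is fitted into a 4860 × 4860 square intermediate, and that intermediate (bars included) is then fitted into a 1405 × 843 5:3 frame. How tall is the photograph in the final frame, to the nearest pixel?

Inside the 4860×4860 canvas the photograph is width-limited at 4860.00 × 1760.87.
square in 1405×843: fills the height, so the intermediate becomes 843.00 × 843.00 — a scale of ×0.1735.
The photograph scales with it: height 1760.87 × 0.1735 ≈ 305.43.

305 px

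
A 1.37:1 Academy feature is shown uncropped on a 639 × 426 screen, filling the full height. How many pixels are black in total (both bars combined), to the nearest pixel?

Content width = 426 × 1.370 ≈ 583.6200 px.
639 − 583.6200 = 55.3800 px of bars.
Bar area = 55.3800 × 426 ≈ 23592 px.

23592 pixels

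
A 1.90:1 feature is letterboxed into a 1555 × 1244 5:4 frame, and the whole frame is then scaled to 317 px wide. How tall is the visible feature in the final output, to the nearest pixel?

In the 1555×1244 frame the feature fills the width: height = 1555 / 1.900 ≈ 818.42 px.
The frame scales by 317/1555 = 0.2039; 818.42 × 0.2039 ≈ 166.84 px.

167 px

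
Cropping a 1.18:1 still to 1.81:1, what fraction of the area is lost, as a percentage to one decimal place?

Going from 1.18:1 to 1.81:1 means cutting height while keeping width.
(1.180)/(1.810) ≈ 0.652 of the area survives, leaving 34.81% discarded.

34.8%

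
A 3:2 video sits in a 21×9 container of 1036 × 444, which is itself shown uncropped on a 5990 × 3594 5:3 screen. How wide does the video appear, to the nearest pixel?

3851 px

3:2 in 1036×444: fills the height, so the video is 666.00 × 444.00.
The 21×9 canvas is width-limited in 5990×3594, giving 5990.00 × 2567.14; scale factor 5.7819.
So the video's width is 666.00 × 5.7819 ≈ 3850.71.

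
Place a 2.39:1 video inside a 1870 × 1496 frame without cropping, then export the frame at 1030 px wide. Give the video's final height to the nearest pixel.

431 px

At 1870×1496 the video is width-limited, so height = 1870 / 2.390 ≈ 782.43 px.
Resizing to 1030 px wide multiplies everything by 0.5508: 782.43 → 430.96 px.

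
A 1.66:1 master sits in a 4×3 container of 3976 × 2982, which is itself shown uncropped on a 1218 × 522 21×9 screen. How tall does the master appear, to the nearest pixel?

419 px

Inside the 3976×2982 canvas the master is width-limited at 3976.00 × 2395.18.
Second fit — the 4×3 canvas into 1218×522 spans the height: 696.00 × 522.00 (×0.1751 from 3976×2982).
So the master's height is 2395.18 × 0.1751 ≈ 419.28.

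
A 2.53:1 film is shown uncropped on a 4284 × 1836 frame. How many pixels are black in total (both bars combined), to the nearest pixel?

611410 pixels

2.53:1 is wider than 21:9, so it spans the full width.
The film is 4284 / 2.530 ≈ 1693.2806 px tall.
1836 − 1693.2806 = 142.7194 px of bars.
That's 142.7194 × 4284 ≈ 611410 black pixels.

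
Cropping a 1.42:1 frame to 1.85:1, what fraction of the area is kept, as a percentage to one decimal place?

Going from 1.42:1 to 1.85:1 means cutting height while keeping width.
Area ratio = (1.420)/(1.850) = 76.76% retained.

76.8%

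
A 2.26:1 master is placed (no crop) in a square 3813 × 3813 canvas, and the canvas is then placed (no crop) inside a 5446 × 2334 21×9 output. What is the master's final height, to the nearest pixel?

1033 px

2.26:1 in 3813×3813: fills the width, so the master is 3813.00 × 1687.17.
square in 5446×2334: fills the height, so the intermediate becomes 2334.00 × 2334.00 — a scale of ×0.6121.
The master scales with it: height 1687.17 × 0.6121 ≈ 1032.74.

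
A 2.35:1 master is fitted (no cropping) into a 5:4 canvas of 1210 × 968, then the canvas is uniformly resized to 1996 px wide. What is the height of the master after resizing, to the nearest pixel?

In the 1210×968 frame the master fills the width: height = 1210 / 2.350 ≈ 514.89 px.
Resizing to 1996 px wide multiplies everything by 1.6496: 514.89 → 849.36 px.

849 px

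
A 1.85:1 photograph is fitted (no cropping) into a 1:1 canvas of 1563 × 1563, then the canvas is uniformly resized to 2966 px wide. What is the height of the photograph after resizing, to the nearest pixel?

Fitted into 1563×1563, the photograph spans the width; its height is 1563 / 1.850 ≈ 844.86 px.
The frame scales by 2966/1563 = 1.8976; 844.86 × 1.8976 ≈ 1603.24 px.

1603 px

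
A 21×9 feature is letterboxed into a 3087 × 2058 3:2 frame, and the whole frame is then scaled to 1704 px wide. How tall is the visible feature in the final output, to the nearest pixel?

In the 3087×2058 frame the feature fills the width: height = 3087 × 9/21 ≈ 1323.00 px.
Scaling 3087 → 1704 is ×0.5520, so the height becomes 1323.00 × 0.5520 ≈ 730.29 px.

730 px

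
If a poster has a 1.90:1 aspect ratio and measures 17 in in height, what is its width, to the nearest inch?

At 1.90:1, 17 × 1.900 ≈ 32.30.

32 in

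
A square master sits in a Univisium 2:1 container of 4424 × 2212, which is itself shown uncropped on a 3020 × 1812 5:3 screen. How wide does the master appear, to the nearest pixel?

1510 px

square in 4424×2212: fills the height, so the master is 2212.00 × 2212.00.
The Univisium 2:1 canvas is width-limited in 3020×1812, giving 3020.00 × 1510.00; scale factor 0.6826.
Applying the same ×0.6826: 2212.00 → 1510.00.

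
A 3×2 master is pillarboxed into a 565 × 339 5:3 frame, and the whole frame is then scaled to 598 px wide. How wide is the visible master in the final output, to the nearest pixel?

538 px

Fitted into 565×339, the master spans the height; its width is 339 × 3/2 ≈ 508.50 px.
Resizing to 598 px wide multiplies everything by 1.0584: 508.50 → 538.20 px.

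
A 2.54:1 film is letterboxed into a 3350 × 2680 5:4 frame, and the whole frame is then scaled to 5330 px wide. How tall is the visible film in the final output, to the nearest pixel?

In the 3350×2680 frame the film fills the width: height = 3350 / 2.540 ≈ 1318.90 px.
The frame scales by 5330/3350 = 1.5910; 1318.90 × 1.5910 ≈ 2098.43 px.

2098 px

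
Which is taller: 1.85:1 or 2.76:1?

1.85 and 2.76; 2.76 > 1.85. The smaller width-to-height ratio is the taller frame.

1.85:1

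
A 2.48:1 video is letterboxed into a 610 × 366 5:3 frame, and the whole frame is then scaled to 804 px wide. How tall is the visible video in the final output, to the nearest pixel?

At 610×366 the video is width-limited, so height = 610 / 2.480 ≈ 245.97 px.
Resizing to 804 px wide multiplies everything by 1.3180: 245.97 → 324.19 px.

324 px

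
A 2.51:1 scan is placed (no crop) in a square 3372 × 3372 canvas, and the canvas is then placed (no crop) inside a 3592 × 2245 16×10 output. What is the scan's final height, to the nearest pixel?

First fit — 2.51:1 into 3372×3372 spans the width: 3372.00 × 1343.43.
Second fit — the square canvas into 3592×2245 spans the height: 2245.00 × 2245.00 (×0.6658 from 3372×3372).
The scan scales with it: height 1343.43 × 0.6658 ≈ 894.42.

894 px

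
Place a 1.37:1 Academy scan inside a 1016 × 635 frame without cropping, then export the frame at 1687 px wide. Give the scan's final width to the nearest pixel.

At 1016×635 the scan is height-limited, so width = 635 × 1.370 ≈ 869.95 px.
The frame scales by 1687/1016 = 1.6604; 869.95 × 1.6604 ≈ 1444.49 px.

1444 px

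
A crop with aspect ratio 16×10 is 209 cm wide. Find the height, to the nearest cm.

131 cm

209 × 10/16 = 130.62.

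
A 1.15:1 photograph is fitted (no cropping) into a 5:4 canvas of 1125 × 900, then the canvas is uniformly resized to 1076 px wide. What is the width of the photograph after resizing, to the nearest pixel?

Fitted into 1125×900, the photograph spans the height; its width is 900 × 1.150 ≈ 1035.00 px.
The frame scales by 1076/1125 = 0.9564; 1035.00 × 0.9564 ≈ 989.92 px.

990 px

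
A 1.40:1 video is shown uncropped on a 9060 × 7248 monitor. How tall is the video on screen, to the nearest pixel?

1.40:1 is wider than 5:4, so it spans the full width.
The video is 9060 / 1.400 ≈ 6471.43 px tall.

6471 px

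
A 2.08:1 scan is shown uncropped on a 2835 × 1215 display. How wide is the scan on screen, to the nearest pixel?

2.08:1 is narrower than 21×9, so it spans the full height.
The scan is 1215 × 2.080 ≈ 2527.20 px wide.

2527 px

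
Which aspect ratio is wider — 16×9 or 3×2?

16×9 = 1.778 and 3×2 = 1.5; 1.778 > 1.5.

16×9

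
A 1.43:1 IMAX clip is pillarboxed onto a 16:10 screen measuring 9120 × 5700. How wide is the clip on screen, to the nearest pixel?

Since 1.430 < 1.600, the clip is height-limited.
The clip is 5700 × 1.430 ≈ 8151.00 px wide.

8151 px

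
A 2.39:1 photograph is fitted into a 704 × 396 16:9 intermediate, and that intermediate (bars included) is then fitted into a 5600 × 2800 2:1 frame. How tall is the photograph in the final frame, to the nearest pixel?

2083 px

2.39:1 in 704×396: fills the width, so the photograph is 704.00 × 294.56.
16:9 in 5600×2800: fills the height, so the intermediate becomes 4977.78 × 2800.00 — a scale of ×7.0707.
So the photograph's height is 294.56 × 7.0707 ≈ 2082.75.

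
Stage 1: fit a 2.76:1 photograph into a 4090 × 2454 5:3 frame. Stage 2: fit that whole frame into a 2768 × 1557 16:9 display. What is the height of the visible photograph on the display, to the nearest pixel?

2.76:1 in 4090×2454: fills the width, so the photograph is 4090.00 × 1481.88.
5:3 in 2768×1557: fills the height, so the intermediate becomes 2595.00 × 1557.00 — a scale of ×0.6345.
So the photograph's height is 1481.88 × 0.6345 ≈ 940.22.

940 px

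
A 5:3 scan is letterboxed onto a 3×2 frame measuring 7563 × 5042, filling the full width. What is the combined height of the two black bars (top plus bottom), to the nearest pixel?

The scan is 7563 × 3/5 ≈ 4537.80 px tall.
Black = 5042 − 4537.80 = 504.20 px.

504 px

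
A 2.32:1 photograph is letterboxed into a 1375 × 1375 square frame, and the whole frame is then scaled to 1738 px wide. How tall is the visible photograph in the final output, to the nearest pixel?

In the 1375×1375 frame the photograph fills the width: height = 1375 / 2.320 ≈ 592.67 px.
Scaling 1375 → 1738 is ×1.2640, so the height becomes 592.67 × 1.2640 ≈ 749.14 px.

749 px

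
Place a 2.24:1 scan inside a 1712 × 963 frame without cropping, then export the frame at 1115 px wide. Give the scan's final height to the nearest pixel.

498 px

At 1712×963 the scan is width-limited, so height = 1712 / 2.240 ≈ 764.29 px.
The frame scales by 1115/1712 = 0.6513; 764.29 × 0.6513 ≈ 497.77 px.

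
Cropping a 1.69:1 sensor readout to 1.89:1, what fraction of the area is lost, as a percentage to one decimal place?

Going from 1.69:1 to 1.89:1 means cutting height while keeping width.
Area ratio = (1.690)/(1.890) = 89.42%; the remaining 10.58% is cropped out.

10.6%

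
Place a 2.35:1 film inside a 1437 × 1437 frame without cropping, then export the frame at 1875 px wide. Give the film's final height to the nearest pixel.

798 px

At 1437×1437 the film is width-limited, so height = 1437 / 2.350 ≈ 611.49 px.
Scaling 1437 → 1875 is ×1.3048, so the height becomes 611.49 × 1.3048 ≈ 797.87 px.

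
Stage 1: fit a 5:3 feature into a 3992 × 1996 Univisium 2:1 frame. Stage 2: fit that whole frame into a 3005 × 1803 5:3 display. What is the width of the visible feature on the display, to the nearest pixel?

5:3 in 3992×1996: fills the height, so the feature is 3326.67 × 1996.00.
Second fit — the Univisium 2:1 canvas into 3005×1803 spans the width: 3005.00 × 1502.50 (×0.7528 from 3992×1996).
So the feature's width is 3326.67 × 0.7528 ≈ 2504.17.

2504 px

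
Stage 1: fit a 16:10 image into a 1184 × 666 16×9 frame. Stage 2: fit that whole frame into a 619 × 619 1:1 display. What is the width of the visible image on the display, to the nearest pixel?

First fit — 16:10 into 1184×666 spans the height: 1065.60 × 666.00.
The 16×9 canvas is width-limited in 619×619, giving 619.00 × 348.19; scale factor 0.5228.
So the image's width is 1065.60 × 0.5228 ≈ 557.10.

557 px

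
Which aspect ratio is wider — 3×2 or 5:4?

3×2 = 1.5 and 5:4 = 1.25; 1.5 > 1.25.

3×2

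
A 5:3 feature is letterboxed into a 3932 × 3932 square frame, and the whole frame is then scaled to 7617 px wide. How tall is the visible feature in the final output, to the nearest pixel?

In the 3932×3932 frame the feature fills the width: height = 3932 × 3/5 ≈ 2359.20 px.
Scaling 3932 → 7617 is ×1.9372, so the height becomes 2359.20 × 1.9372 ≈ 4570.20 px.

4570 px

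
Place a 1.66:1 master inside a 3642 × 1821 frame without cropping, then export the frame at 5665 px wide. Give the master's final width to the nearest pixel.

Fitted into 3642×1821, the master spans the height; its width is 1821 × 1.660 ≈ 3022.86 px.
Scaling 3642 → 5665 is ×1.5555, so the width becomes 3022.86 × 1.5555 ≈ 4701.95 px.

4702 px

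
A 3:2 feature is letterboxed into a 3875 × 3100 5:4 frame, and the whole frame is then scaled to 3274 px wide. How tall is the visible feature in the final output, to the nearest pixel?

Fitted into 3875×3100, the feature spans the width; its height is 3875 × 2/3 ≈ 2583.33 px.
The frame scales by 3274/3875 = 0.8449; 2583.33 × 0.8449 ≈ 2182.67 px.

2183 px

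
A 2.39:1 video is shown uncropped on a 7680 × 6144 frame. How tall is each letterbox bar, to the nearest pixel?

1465 px

2.39:1 (2.390) > 5:4 (1.250), so the video fills the width.
Content height = 7680 / 2.390 ≈ 3213.39 px.
Black = 6144 − 3213.39 = 2930.61 px, or 1465.31 per bar.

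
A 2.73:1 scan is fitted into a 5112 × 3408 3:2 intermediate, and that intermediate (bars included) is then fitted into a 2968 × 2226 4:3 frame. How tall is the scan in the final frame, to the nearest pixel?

2.73:1 in 5112×3408: fills the width, so the scan is 5112.00 × 1872.53.
Second fit — the 3:2 canvas into 2968×2226 spans the width: 2968.00 × 1978.67 (×0.5806 from 5112×3408).
So the scan's height is 1872.53 × 0.5806 ≈ 1087.18.

1087 px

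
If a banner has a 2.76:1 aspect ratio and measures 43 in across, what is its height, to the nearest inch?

43 / 2.760 = 15.58.

16 in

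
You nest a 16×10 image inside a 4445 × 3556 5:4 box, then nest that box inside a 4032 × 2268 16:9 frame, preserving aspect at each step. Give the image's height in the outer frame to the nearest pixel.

First fit — 16×10 into 4445×3556 spans the width: 4445.00 × 2778.12.
5:4 in 4032×2268: fills the height, so the intermediate becomes 2835.00 × 2268.00 — a scale of ×0.6378.
So the image's height is 2778.12 × 0.6378 ≈ 1771.88.

1772 px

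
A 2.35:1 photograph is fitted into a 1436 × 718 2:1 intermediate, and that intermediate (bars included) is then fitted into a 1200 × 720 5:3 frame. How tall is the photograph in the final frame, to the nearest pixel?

First fit — 2.35:1 into 1436×718 spans the width: 1436.00 × 611.06.
Second fit — the 2:1 canvas into 1200×720 spans the width: 1200.00 × 600.00 (×0.8357 from 1436×718).
The photograph scales with it: height 611.06 × 0.8357 ≈ 510.64.

511 px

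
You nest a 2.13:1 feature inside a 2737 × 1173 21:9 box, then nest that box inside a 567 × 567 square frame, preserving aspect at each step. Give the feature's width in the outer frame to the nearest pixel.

518 px

First fit — 2.13:1 into 2737×1173 spans the height: 2498.49 × 1173.00.
21:9 in 567×567: fills the width, so the intermediate becomes 567.00 × 243.00 — a scale of ×0.2072.
The feature scales with it: width 2498.49 × 0.2072 ≈ 517.59.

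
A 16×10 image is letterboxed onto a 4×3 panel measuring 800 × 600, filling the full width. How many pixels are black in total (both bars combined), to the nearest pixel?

80000 pixels

Content height = 800 × 10/16 ≈ 500.0000 px.
Black = 600 − 500.0000 = 100.0000 px.
Bar area = 100.0000 × 800 ≈ 80000 px.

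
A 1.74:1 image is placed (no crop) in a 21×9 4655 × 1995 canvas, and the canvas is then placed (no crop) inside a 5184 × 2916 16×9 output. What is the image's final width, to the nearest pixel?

3866 px

Inside the 4655×1995 canvas the image is height-limited at 3471.30 × 1995.00.
21×9 in 5184×2916: fills the width, so the intermediate becomes 5184.00 × 2221.71 — a scale of ×1.1136.
So the image's width is 3471.30 × 1.1136 ≈ 3865.78.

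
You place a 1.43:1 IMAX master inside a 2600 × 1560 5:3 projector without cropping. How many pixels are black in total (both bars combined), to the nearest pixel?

1.43:1 IMAX (1.430) < 5:3 (1.667), so the master fills the height.
The master is 1560 × 1.430 ≈ 2230.8000 px wide.
Black = 2600 − 2230.8000 = 369.2000 px.
That's 369.2000 × 1560 ≈ 575952 black pixels.

575952 pixels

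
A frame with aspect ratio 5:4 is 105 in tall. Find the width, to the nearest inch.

105·5/4 = 131.25.

131 in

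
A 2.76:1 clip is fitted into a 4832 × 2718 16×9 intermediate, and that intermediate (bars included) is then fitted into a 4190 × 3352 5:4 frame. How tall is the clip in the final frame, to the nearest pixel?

Inside the 4832×2718 canvas the clip is width-limited at 4832.00 × 1750.72.
16×9 in 4190×3352: fills the width, so the intermediate becomes 4190.00 × 2356.88 — a scale of ×0.8671.
Applying the same ×0.8671: 1750.72 → 1518.12.

1518 px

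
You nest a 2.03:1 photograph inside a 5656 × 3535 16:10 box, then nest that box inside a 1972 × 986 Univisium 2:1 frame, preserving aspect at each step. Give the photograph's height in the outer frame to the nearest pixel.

First fit — 2.03:1 into 5656×3535 spans the width: 5656.00 × 2786.21.
Second fit — the 16:10 canvas into 1972×986 spans the height: 1577.60 × 986.00 (×0.2789 from 5656×3535).
Applying the same ×0.2789: 2786.21 → 777.14.

777 px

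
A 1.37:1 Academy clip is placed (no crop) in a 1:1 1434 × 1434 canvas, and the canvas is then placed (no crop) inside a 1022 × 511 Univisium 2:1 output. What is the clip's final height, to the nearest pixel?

First fit — 1.37:1 Academy into 1434×1434 spans the width: 1434.00 × 1046.72.
1:1 in 1022×511: fills the height, so the intermediate becomes 511.00 × 511.00 — a scale of ×0.3563.
The clip scales with it: height 1046.72 × 0.3563 ≈ 372.99.

373 px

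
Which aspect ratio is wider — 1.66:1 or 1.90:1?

1.90:1

1.66 and 1.9; 1.9 > 1.66.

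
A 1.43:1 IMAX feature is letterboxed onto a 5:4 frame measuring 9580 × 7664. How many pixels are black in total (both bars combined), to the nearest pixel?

9241819 pixels

Since 1.430 > 1.250, the feature is width-limited.
The feature is 9580 / 1.430 ≈ 6699.3007 px tall.
Leftover height: 7664 − 6699.3007 = 964.6993 px.
Bar area = 964.6993 × 9580 ≈ 9241819 px.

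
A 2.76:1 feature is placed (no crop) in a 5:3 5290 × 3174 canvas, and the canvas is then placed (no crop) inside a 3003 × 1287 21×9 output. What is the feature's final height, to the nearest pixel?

777 px

Inside the 5290×3174 canvas the feature is width-limited at 5290.00 × 1916.67.
Second fit — the 5:3 canvas into 3003×1287 spans the height: 2145.00 × 1287.00 (×0.4055 from 5290×3174).
So the feature's height is 1916.67 × 0.4055 ≈ 777.17.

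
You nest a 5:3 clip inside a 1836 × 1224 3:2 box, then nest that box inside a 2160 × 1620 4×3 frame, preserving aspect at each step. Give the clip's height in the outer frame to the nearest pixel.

5:3 in 1836×1224: fills the width, so the clip is 1836.00 × 1101.60.
Second fit — the 3:2 canvas into 2160×1620 spans the width: 2160.00 × 1440.00 (×1.1765 from 1836×1224).
So the clip's height is 1101.60 × 1.1765 ≈ 1296.00.

1296 px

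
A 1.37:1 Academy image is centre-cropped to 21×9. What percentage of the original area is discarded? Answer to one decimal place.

41.3%

21×9 is wider than 1.37:1 Academy, so the crop keeps the full width and trims the height.
(1.370)/(2.333) ≈ 0.587 of the area survives, leaving 41.29% discarded.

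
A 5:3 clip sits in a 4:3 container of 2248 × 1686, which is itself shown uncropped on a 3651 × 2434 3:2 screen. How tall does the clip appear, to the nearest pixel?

1947 px

5:3 in 2248×1686: fills the width, so the clip is 2248.00 × 1348.80.
The 4:3 canvas is height-limited in 3651×2434, giving 3245.33 × 2434.00; scale factor 1.4437.
Applying the same ×1.4437: 1348.80 → 1947.20.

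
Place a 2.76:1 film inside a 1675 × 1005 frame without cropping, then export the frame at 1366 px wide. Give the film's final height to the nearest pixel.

495 px

In the 1675×1005 frame the film fills the width: height = 1675 / 2.760 ≈ 606.88 px.
The frame scales by 1366/1675 = 0.8155; 606.88 × 0.8155 ≈ 494.93 px.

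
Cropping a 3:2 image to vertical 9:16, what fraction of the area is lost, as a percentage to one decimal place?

62.5%

Going from 3:2 to vertical 9:16 means cutting width while keeping height.
Area ratio = (0.562)/(1.500) = 37.50%; the remaining 62.50% is cropped out.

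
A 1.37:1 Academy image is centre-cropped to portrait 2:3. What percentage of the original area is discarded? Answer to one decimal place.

51.3%

Going from 1.37:1 Academy to portrait 2:3 means cutting width while keeping height.
Area ratio = (0.667)/(1.370) = 48.66%; the remaining 51.34% is cropped out.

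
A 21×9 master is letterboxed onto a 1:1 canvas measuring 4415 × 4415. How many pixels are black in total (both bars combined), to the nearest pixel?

Since 2.333 > 1.000, the master is width-limited.
The master is 4415 × 9/21 ≈ 1892.1429 px tall.
Leftover height: 4415 − 1892.1429 = 2522.8571 px.
That's 2522.8571 × 4415 ≈ 11138414 black pixels.

11138414 pixels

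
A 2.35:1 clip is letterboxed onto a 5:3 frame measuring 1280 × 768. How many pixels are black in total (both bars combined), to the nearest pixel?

Since 2.350 > 1.667, the clip is width-limited.
That makes the image 544.6809 px tall (1280 / 2.350).
768 − 544.6809 = 223.3191 px of bars.
Bar area = 223.3191 × 1280 ≈ 285849 px.

285849 pixels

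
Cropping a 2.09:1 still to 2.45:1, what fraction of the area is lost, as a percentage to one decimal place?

The width stays; only height is cut (since 2.45:1 is wider than 2.09:1).
(2.090)/(2.450) ≈ 0.853 of the area survives, leaving 14.69% discarded.

14.7%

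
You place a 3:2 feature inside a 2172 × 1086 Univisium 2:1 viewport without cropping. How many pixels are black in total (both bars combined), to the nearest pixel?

589698 pixels

3:2 (1.500) < Univisium 2:1 (2.000), so the feature fills the height.
The feature is 1086 × 3/2 ≈ 1629.0000 px wide.
Black = 2172 − 1629.0000 = 543.0000 px.
Across the 1086-px span: 543.0000 × 1086 ≈ 589698 px.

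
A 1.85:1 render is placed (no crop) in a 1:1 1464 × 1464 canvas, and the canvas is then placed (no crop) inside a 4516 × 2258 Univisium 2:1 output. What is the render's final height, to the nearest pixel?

1.85:1 in 1464×1464: fills the width, so the render is 1464.00 × 791.35.
Second fit — the 1:1 canvas into 4516×2258 spans the height: 2258.00 × 2258.00 (×1.5423 from 1464×1464).
Applying the same ×1.5423: 791.35 → 1220.54.

1221 px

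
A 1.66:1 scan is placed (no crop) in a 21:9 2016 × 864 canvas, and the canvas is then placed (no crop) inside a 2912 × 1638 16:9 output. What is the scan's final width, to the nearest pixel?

First fit — 1.66:1 into 2016×864 spans the height: 1434.24 × 864.00.
Second fit — the 21:9 canvas into 2912×1638 spans the width: 2912.00 × 1248.00 (×1.4444 from 2016×864).
Applying the same ×1.4444: 1434.24 → 2071.68.

2072 px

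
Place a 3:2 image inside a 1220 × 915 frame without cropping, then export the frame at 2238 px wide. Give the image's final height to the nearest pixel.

1492 px

In the 1220×915 frame the image fills the width: height = 1220 × 2/3 ≈ 813.33 px.
The frame scales by 2238/1220 = 1.8344; 813.33 × 1.8344 ≈ 1492.00 px.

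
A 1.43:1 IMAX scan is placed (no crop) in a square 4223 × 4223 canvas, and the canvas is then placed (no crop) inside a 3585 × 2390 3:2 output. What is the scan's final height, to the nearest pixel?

1.43:1 IMAX in 4223×4223: fills the width, so the scan is 4223.00 × 2953.15.
The square canvas is height-limited in 3585×2390, giving 2390.00 × 2390.00; scale factor 0.5659.
So the scan's height is 2953.15 × 0.5659 ≈ 1671.33.

1671 px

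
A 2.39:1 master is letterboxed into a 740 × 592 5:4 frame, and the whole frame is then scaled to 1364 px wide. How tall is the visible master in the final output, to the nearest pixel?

571 px

Fitted into 740×592, the master spans the width; its height is 740 / 2.390 ≈ 309.62 px.
Scaling 740 → 1364 is ×1.8432, so the height becomes 309.62 × 1.8432 ≈ 570.71 px.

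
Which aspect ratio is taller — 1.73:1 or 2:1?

1.73 and 2; 2 > 1.73. The smaller width-to-height ratio is the taller frame.

1.73:1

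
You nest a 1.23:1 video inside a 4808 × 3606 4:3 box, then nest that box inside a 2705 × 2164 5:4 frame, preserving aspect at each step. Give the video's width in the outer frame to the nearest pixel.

First fit — 1.23:1 into 4808×3606 spans the height: 4435.38 × 3606.00.
The 4:3 canvas is width-limited in 2705×2164, giving 2705.00 × 2028.75; scale factor 0.5626.
Applying the same ×0.5626: 4435.38 → 2495.36.

2495 px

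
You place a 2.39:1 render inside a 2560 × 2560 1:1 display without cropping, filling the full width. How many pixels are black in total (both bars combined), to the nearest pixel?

3811508 pixels

The render is 2560 / 2.390 ≈ 1071.1297 px tall.
2560 − 1071.1297 = 1488.8703 px of bars.
Bar area = 1488.8703 × 2560 ≈ 3811508 px.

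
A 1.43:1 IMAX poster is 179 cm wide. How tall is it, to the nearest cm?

125 cm

At 1.43:1 IMAX, 179 / 1.430 ≈ 125.17.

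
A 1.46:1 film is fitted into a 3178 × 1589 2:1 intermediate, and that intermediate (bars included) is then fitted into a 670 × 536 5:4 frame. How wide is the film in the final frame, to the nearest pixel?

489 px

Inside the 3178×1589 canvas the film is height-limited at 2319.94 × 1589.00.
2:1 in 670×536: fills the width, so the intermediate becomes 670.00 × 335.00 — a scale of ×0.2108.
Applying the same ×0.2108: 2319.94 → 489.10.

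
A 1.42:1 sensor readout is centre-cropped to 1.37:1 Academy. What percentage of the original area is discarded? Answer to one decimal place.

1.37:1 Academy is narrower than 1.42:1, so the crop keeps the full height and trims the width.
(1.370)/(1.420) ≈ 0.965 of the area survives, leaving 3.52% discarded.

3.5%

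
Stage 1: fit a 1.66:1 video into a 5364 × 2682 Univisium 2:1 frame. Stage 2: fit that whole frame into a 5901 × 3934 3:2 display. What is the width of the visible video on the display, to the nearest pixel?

4898 px

First fit — 1.66:1 into 5364×2682 spans the height: 4452.12 × 2682.00.
The Univisium 2:1 canvas is width-limited in 5901×3934, giving 5901.00 × 2950.50; scale factor 1.1001.
Applying the same ×1.1001: 4452.12 → 4897.83.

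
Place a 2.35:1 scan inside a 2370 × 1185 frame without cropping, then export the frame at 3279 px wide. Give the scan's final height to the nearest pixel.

At 2370×1185 the scan is width-limited, so height = 2370 / 2.350 ≈ 1008.51 px.
The frame scales by 3279/2370 = 1.3835; 1008.51 × 1.3835 ≈ 1395.32 px.

1395 px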